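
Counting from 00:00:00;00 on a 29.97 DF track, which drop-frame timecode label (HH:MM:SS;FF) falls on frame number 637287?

Each 10-minute DF block holds 10 × 60 × 30 − 9 × 2 = 17982 frames. 637287 ÷ 17982 → 35 full blocks, remainder 7917.
Within the partial block the first minute is 1800 frames and each further minute 1798, so 4 further minute boundaries passed. Total skipped labels = 18 × 35 + 2 × 4 = 638.
Non-drop label index = 637287 + 638 = 637925; at 30 labels/s that is 05:54:24:05, i.e. DF 05:54:24;05.

05:54:24;05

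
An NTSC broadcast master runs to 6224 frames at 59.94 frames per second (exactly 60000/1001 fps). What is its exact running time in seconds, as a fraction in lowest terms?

389389/3750 seconds

Running time = 6224 ÷ (60000/1001) = 6224 × 1001/60000 = 389389/3750 s.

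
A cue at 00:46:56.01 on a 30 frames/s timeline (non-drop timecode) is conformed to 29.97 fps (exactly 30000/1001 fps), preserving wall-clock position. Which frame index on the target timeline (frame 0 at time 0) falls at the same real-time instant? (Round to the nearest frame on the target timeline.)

frame 84397

Source frame index: (0×3600 + 46×60 + 56) × 30 + 1 = 84481.
Real time: 84481 / (30) = 84481/30 s.
Target frame: (84481/30) × (30000/1001) = 84481000/1001 ≈ 84396.603 → 84397.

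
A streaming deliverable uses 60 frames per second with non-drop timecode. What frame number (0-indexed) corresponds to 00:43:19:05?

frame 155945

Total seconds to the label: (0 × 3600 + 43 × 60 + 19) = 2599.
Frame index = 2599 × 60 + 5 = 155945.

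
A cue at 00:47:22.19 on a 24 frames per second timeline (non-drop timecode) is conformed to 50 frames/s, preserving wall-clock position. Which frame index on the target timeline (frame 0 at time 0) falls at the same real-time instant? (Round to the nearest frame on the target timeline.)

frame 142140

Source frame index: (0×3600 + 47×60 + 22) × 24 + 19 = 68227.
Real time: 68227 / (24) = 68227/24 s.
Target frame: (68227/24) × (50) = 1705675/12 ≈ 142139.583 → 142140.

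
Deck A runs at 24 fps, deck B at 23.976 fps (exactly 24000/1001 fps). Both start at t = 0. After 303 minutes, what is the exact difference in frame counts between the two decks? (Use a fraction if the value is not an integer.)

436320/1001 frames

303 min = 18180 s.
A emits 24 × 18180 = 436320 frames; B emits 24000/1001 × 18180 = 436320000/1001.
Difference = 436320/1001 frames (≈ 435.8841); B is behind A.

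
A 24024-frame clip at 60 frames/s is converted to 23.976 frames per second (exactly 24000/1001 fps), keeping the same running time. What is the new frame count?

Target frames = source frames × (target rate / source rate) = 24024 × (24000/1001)/(60) = 24024 × 400/1001 = 9600.

9600 frames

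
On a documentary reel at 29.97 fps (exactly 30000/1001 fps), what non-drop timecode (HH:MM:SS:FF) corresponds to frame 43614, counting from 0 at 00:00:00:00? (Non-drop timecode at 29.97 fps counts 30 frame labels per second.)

43614 ÷ 30 = 1453 full seconds, remainder 24 frames.
1453 s = 0 h 24 min 13 s.
Timecode: 00:24:13:24.

00:24:13:24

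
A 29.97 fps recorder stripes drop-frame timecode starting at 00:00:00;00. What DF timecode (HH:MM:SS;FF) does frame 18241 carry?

Ten DF minutes hold 17982 frames, so frame 18241 lies in block 1 (frames 17982–35963) with 259 frames into that block.
The block's first minute is 1800 frames and the rest 1798 each; 259 frames reaches minute 0, so 1 × 18 + 0 × 2 = 18 labels have been skipped so far.
Adding those back, label number 18241 + 18 = 18259 at 30 labels/s is 608 s + 19 f = 0 h 10 min 8 s frame 19, i.e. 00:10:08;19.

00:10:08;19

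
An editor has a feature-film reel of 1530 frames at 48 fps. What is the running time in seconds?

Running time = 1530 / (48) = 31.875 s.

31.875 seconds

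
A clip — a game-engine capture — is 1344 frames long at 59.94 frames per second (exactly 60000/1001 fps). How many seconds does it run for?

22.4224 seconds

Running time = 1344 / (60000/1001) = 22.4224 s.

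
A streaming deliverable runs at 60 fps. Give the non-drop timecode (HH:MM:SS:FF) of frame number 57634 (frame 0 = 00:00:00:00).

00:16:00:34

57634 ÷ 60 = 960 full seconds, remainder 34 frames.
960 s = 0 h 16 min 0 s.
Timecode: 00:16:00:34.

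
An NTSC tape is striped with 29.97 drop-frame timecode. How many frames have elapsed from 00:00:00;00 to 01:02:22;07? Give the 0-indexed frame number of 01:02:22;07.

As if non-drop at 30 labels/s: (1 × 3600 + 2 × 60 + 22) × 30 + 7 = 112267.
Minute boundaries passed: 62; those not divisible by 10: 62 − 6 = 56; dropped labels = 2 × 56 = 112.
Actual frame index = 112267 − 112 = 112155.

112155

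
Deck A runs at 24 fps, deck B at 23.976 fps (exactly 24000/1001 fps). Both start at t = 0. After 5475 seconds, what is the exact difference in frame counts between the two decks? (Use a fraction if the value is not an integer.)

A emits 24 × 5475 = 131400 frames; B emits 24000/1001 × 5475 = 131400000/1001.
Difference = 131400/1001 frames (≈ 131.2687); B is behind A.

131400/1001 frames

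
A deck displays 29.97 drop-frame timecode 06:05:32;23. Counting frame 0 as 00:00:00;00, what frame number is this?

Complete 10-minute blocks: 36, each 17982 frames → 647352.
Remaining 5 whole minutes in the current block: 1800 + 4 × 1798 = 8992 frames.
Within the current minute: 32 × 30 + 23 − 2 = 981 (labels ;00/;01 skipped at this minute). Total = 647352 + 8992 + 981 = 657325.

657325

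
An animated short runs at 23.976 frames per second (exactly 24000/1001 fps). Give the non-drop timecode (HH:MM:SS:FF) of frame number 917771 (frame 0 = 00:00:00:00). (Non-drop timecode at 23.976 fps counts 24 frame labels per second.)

10:37:20:11

917771 ÷ 24 = 38240 full seconds, remainder 11 frames.
38240 s = 10 h 37 min 20 s.
Timecode: 10:37:20:11.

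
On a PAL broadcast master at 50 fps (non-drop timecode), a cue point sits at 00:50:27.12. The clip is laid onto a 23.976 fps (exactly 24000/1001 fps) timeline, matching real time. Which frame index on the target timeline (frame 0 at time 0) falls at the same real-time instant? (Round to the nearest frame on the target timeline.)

Source frame index: (0×3600 + 50×60 + 27) × 50 + 12 = 151362.
Real time: 151362 / (50) = 75681/25 s.
Target frame: (75681/25) × (24000/1001) = 72653760/1001 ≈ 72581.179 → 72581.

frame 72581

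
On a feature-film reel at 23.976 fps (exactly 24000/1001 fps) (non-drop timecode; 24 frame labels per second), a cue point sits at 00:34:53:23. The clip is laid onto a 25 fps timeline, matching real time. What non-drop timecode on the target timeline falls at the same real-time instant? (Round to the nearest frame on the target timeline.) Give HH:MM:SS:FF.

00:34:56:01

Source frame index: (0×3600 + 34×60 + 53) × 24 + 23 = 50255.
Real time: 50255 / (24000/1001) = 10061051/4800 s.
Target frame: (10061051/4800) × (25) = 10061051/192 ≈ 52401.307 → 52401.
At 25 labels/s: frame 52401 → 00:34:56:01.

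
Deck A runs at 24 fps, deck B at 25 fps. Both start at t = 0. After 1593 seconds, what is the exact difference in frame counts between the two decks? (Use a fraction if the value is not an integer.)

A emits 24 × 1593 = 38232 frames; B emits 25 × 1593 = 39825.
Difference = 1593 frames; B is ahead of A.

1593 frames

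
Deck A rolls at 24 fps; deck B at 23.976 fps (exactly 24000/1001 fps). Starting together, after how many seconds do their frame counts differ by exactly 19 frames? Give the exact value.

19019/24 seconds

The gap grows by |24000/1001 − 24| = 24/1001 frames per second.
Time for a 19-frame gap: 19 ÷ (24/1001) = 19019/24 s.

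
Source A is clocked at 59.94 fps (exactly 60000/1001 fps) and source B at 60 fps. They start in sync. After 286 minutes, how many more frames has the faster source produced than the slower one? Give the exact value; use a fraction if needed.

286 min = 17160 s.
A emits 60000/1001 × 17160 = 7200000/7 frames; B emits 60 × 17160 = 1029600.
Difference = 7200/7 frames (≈ 1028.5714); B is ahead of A.

7200/7 frames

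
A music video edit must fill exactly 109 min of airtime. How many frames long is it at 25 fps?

109 min = 6540 s.
Frames = 6540 × 25 = 163500.

163500 frames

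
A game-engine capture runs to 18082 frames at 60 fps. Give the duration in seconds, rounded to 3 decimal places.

301.367 seconds

Running time = 18082 × 1/60 = 9041/30 s ≈ 301.367 s.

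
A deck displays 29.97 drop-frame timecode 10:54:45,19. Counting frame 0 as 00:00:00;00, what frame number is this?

1177391

As if non-drop at 30 labels/s: (10 × 3600 + 54 × 60 + 45) × 30 + 19 = 1178569.
Minute boundaries passed: 654; those not divisible by 10: 654 − 65 = 589; dropped labels = 2 × 589 = 1178.
Actual frame index = 1178569 − 1178 = 1177391.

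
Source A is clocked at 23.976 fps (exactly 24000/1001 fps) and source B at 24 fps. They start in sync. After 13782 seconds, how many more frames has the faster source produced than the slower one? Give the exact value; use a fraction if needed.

A emits 24000/1001 × 13782 = 330768000/1001 frames; B emits 24 × 13782 = 330768.
Difference = 330768/1001 frames (≈ 330.4376); B is ahead of A.

330768/1001 frames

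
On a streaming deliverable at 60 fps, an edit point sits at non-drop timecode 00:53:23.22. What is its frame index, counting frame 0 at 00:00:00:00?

frame 192202

Total seconds to the label: (0 × 3600 + 53 × 60 + 23) = 3203.
Frame index = 3203 × 60 + 22 = 192202.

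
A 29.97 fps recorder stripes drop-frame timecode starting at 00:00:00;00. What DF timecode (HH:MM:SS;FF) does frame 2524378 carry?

23:23:50;04

Each 10-minute DF block holds 10 × 60 × 30 − 9 × 2 = 17982 frames. 2524378 ÷ 17982 → 140 full blocks, remainder 6898.
Within the partial block the first minute is 1800 frames and each further minute 1798, so 3 further minute boundaries passed. Total skipped labels = 18 × 140 + 2 × 3 = 2526.
Non-drop label index = 2524378 + 2526 = 2526904; at 30 labels/s that is 23:23:50:04, i.e. DF 23:23:50;04.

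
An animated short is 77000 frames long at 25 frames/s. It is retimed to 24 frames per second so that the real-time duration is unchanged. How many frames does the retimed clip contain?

73920 frames

Target frames = source frames × (target rate / source rate) = 77000 × (24)/(25) = 77000 × 24/25 = 73920.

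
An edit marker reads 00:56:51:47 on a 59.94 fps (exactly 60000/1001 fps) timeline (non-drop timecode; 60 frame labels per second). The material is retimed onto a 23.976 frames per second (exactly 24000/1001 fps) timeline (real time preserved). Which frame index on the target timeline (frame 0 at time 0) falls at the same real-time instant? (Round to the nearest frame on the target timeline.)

frame 81883

Source frame index: (0×3600 + 56×60 + 51) × 60 + 47 = 204707.
Real time: 204707 / (60000/1001) = 204911707/60000 s.
Target frame: (204911707/60000) × (24000/1001) = 409414/5 ≈ 81882.800 → 81883.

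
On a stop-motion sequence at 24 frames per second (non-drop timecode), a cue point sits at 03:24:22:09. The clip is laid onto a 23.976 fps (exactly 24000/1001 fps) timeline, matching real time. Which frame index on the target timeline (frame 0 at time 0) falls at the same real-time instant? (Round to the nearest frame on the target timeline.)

Source frame index: (3×3600 + 24×60 + 22) × 24 + 9 = 294297.
Real time: 294297 / (24) = 98099/8 s.
Target frame: (98099/8) × (24000/1001) = 294297000/1001 ≈ 294002.997 → 294003.

frame 294003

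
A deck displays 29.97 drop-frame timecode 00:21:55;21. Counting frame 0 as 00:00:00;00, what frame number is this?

39433

As if non-drop at 30 labels/s: (0 × 3600 + 21 × 60 + 55) × 30 + 21 = 39471.
Minute boundaries passed: 21; those not divisible by 10: 21 − 2 = 19; dropped labels = 2 × 19 = 38.
Actual frame index = 39471 − 38 = 39433.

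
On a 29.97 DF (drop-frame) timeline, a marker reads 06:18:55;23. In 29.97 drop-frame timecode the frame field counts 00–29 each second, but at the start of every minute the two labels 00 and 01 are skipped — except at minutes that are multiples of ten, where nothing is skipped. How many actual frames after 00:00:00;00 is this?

Complete 10-minute blocks: 37, each 17982 frames → 665334.
Remaining 8 whole minutes in the current block: 1800 + 7 × 1798 = 14386 frames.
Within the current minute: 55 × 30 + 23 − 2 = 1671 (labels ;00/;01 skipped at this minute). Total = 665334 + 14386 + 1671 = 681391.

681391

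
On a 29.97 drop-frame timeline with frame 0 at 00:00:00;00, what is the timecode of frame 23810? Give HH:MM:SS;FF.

Each 10-minute DF block holds 10 × 60 × 30 − 9 × 2 = 17982 frames. 23810 ÷ 17982 → 1 full block, remainder 5828.
Within the partial block the first minute is 1800 frames and each further minute 1798, so 3 further minute boundaries passed. Total skipped labels = 18 × 1 + 2 × 3 = 24.
Non-drop label index = 23810 + 24 = 23834; at 30 labels/s that is 00:13:14:14, i.e. DF 00:13:14;14.

00:13:14;14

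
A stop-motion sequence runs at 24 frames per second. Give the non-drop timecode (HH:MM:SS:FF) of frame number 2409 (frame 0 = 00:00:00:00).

2409 ÷ 24 = 100 full seconds, remainder 9 frames.
100 s = 0 h 1 min 40 s.
Timecode: 00:01:40:09.

00:01:40:09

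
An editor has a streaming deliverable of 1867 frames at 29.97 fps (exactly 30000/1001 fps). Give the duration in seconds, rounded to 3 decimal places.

62.296 seconds

Running time = 1867 × 1001/30000 = 1868867/30000 s ≈ 62.296 s.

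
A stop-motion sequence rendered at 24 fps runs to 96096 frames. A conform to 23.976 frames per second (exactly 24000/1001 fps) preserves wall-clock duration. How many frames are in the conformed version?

Target frames = source frames × (target rate / source rate) = 96096 × (24000/1001)/(24) = 96096 × 1000/1001 = 96000.

96000 frames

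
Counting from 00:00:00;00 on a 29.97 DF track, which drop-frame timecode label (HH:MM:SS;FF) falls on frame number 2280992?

Ten DF minutes hold 17982 frames, so frame 2280992 lies in block 126 (frames 2265732–2283713) with 15260 frames into that block.
The block's first minute is 1800 frames and the rest 1798 each; 15260 frames reaches minute 8, so 126 × 18 + 8 × 2 = 2284 labels have been skipped so far.
Adding those back, label number 2280992 + 2284 = 2283276 at 30 labels/s is 76109 s + 6 f = 21 h 8 min 29 s frame 6, i.e. 21:08:29;06.

21:08:29;06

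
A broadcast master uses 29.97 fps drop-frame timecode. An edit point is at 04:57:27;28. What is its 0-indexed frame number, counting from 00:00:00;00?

534902

Complete 10-minute blocks: 29, each 17982 frames → 521478.
Remaining 7 whole minutes in the current block: 1800 + 6 × 1798 = 12588 frames.
Within the current minute: 27 × 30 + 28 − 2 = 836 (labels ;00/;01 skipped at this minute). Total = 521478 + 12588 + 836 = 534902.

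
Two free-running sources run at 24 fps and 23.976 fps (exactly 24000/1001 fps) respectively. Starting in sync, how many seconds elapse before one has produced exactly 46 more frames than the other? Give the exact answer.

23023/12 seconds

The gap grows by |24000/1001 − 24| = 24/1001 frames per second.
Time for a 46-frame gap: 46 ÷ (24/1001) = 23023/12 s.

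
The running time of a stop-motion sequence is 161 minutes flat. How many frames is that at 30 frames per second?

289800 frames

161 min = 9660 s.
Frames = 9660 × 30 = 289800.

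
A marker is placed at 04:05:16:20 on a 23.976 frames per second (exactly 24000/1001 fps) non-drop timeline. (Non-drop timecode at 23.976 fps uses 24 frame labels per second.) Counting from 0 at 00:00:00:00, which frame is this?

frame 353204

Total seconds to the label: (4 × 3600 + 5 × 60 + 16) = 14716.
Frame index = 14716 × 24 + 20 = 353204.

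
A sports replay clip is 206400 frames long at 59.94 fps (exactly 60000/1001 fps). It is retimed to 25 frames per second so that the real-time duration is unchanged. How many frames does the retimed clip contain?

86086 frames

Target frames = source frames × (target rate / source rate) = 206400 × (25)/(60000/1001) = 206400 × 1001/2400 = 86086.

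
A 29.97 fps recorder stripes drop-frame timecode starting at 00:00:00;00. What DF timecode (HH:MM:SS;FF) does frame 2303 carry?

Ten DF minutes hold 17982 frames, so frame 2303 lies in block 0 (frames 0–17981) with 2303 frames into that block.
The block's first minute is 1800 frames and the rest 1798 each; 2303 frames reaches minute 1, so 0 × 18 + 1 × 2 = 2 labels have been skipped so far.
Adding those back, label number 2303 + 2 = 2305 at 30 labels/s is 76 s + 25 f = 0 h 1 min 16 s frame 25, i.e. 00:01:16;25.

00:01:16;25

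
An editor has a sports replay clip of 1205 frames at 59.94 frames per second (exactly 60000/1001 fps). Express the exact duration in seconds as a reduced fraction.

241241/12000 seconds

Running time = 1205 ÷ (60000/1001) = 1205 × 1001/60000 = 241241/12000 s.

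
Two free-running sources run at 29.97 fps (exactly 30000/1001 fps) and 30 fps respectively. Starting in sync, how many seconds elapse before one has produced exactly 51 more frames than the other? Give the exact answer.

1701.7 seconds

The gap grows by |30 − 30000/1001| = 30/1001 frames per second.
Time for a 51-frame gap: 51 ÷ (30/1001) = 1701.7 s.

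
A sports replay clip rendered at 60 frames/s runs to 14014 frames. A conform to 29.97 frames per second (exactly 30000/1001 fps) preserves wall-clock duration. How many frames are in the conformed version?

7000 frames

Target frames = source frames × (target rate / source rate) = 14014 × (30000/1001)/(60) = 14014 × 500/1001 = 7000.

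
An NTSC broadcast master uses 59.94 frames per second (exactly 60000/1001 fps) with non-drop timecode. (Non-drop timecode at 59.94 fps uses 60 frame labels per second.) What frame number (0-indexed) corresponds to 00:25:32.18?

91938

Total seconds to the label: (0 × 3600 + 25 × 60 + 32) = 1532.
Frame index = 1532 × 60 + 18 = 91938.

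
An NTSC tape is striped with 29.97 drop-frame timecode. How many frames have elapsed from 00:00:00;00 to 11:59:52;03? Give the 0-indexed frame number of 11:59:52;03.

Complete 10-minute blocks: 71, each 17982 frames → 1276722.
Remaining 9 whole minutes in the current block: 1800 + 8 × 1798 = 16184 frames.
Within the current minute: 52 × 30 + 3 − 2 = 1561 (labels ;00/;01 skipped at this minute). Total = 1276722 + 16184 + 1561 = 1294467.

1294467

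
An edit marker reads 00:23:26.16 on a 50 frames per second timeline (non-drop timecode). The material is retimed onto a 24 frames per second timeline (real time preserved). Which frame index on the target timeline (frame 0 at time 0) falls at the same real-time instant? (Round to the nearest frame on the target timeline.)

Source frame index: (0×3600 + 23×60 + 26) × 50 + 16 = 70316.
Real time: 70316 / (50) = 35158/25 s.
Target frame: (35158/25) × (24) = 843792/25 ≈ 33751.680 → 33752.

frame 33752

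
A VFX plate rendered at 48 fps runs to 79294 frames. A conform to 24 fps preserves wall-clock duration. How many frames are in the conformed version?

39647 frames

Target frames = source frames × (target rate / source rate) = 79294 × (24)/(48) = 79294 × 1/2 = 39647.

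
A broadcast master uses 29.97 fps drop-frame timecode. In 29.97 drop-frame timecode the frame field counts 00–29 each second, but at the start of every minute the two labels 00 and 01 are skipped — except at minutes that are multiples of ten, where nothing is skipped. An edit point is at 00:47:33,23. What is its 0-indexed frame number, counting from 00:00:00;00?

Complete 10-minute blocks: 4, each 17982 frames → 71928.
Remaining 7 whole minutes in the current block: 1800 + 6 × 1798 = 12588 frames.
Within the current minute: 33 × 30 + 23 − 2 = 1011 (labels ;00/;01 skipped at this minute). Total = 71928 + 12588 + 1011 = 85527.

85527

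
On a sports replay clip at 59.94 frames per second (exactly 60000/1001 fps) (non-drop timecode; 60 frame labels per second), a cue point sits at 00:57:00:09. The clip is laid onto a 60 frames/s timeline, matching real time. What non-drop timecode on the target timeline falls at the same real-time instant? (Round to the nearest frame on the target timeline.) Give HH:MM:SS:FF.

00:57:03:34

Source frame index: (0×3600 + 57×60 + 0) × 60 + 9 = 205209.
Real time: 205209 / (60000/1001) = 68471403/20000 s.
Target frame: (68471403/20000) × (60) = 205414209/1000 ≈ 205414.209 → 205414.
At 60 labels/s: frame 205414 → 00:57:03:34.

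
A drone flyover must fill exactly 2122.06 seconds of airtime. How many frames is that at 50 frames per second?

106103 frames

Frames = 2122.06 × 50 = 106103.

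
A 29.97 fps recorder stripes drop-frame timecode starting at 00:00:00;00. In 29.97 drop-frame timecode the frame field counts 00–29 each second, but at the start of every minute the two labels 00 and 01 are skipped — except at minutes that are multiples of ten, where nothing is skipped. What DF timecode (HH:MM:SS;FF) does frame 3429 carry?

Each 10-minute DF block holds 10 × 60 × 30 − 9 × 2 = 17982 frames. 3429 ÷ 17982 → 0 full blocks, remainder 3429.
Within the partial block the first minute is 1800 frames and each further minute 1798, so 1 further minute boundary passed. Total skipped labels = 18 × 0 + 2 × 1 = 2.
Non-drop label index = 3429 + 2 = 3431; at 30 labels/s that is 00:01:54:11, i.e. DF 00:01:54;11.

00:01:54;11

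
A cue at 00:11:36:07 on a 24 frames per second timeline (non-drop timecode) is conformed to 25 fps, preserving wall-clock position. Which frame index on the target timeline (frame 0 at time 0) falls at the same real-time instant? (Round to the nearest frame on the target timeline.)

Source frame index: (0×3600 + 11×60 + 36) × 24 + 7 = 16711.
Real time: 16711 / (24) = 16711/24 s.
Target frame: (16711/24) × (25) = 417775/24 ≈ 17407.292 → 17407.

frame 17407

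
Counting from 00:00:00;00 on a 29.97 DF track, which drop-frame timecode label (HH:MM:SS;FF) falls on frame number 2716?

00:01:30;18

Each 10-minute DF block holds 10 × 60 × 30 − 9 × 2 = 17982 frames. 2716 ÷ 17982 → 0 full blocks, remainder 2716.
Within the partial block the first minute is 1800 frames and each further minute 1798, so 1 further minute boundary passed. Total skipped labels = 18 × 0 + 2 × 1 = 2.
Non-drop label index = 2716 + 2 = 2718; at 30 labels/s that is 00:01:30:18, i.e. DF 00:01:30;18.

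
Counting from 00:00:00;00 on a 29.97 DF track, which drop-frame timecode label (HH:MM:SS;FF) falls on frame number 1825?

Each 10-minute DF block holds 10 × 60 × 30 − 9 × 2 = 17982 frames. 1825 ÷ 17982 → 0 full blocks, remainder 1825.
Within the partial block the first minute is 1800 frames and each further minute 1798, so 1 further minute boundary passed. Total skipped labels = 18 × 0 + 2 × 1 = 2.
Non-drop label index = 1825 + 2 = 1827; at 30 labels/s that is 00:01:00:27, i.e. DF 00:01:00;27.

00:01:00;27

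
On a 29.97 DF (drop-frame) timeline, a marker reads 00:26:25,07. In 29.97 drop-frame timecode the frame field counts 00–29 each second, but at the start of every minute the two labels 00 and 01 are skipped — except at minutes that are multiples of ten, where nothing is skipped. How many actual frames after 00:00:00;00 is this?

Complete 10-minute blocks: 2, each 17982 frames → 35964.
Remaining 6 whole minutes in the current block: 1800 + 5 × 1798 = 10790 frames.
Within the current minute: 25 × 30 + 7 − 2 = 755 (labels ;00/;01 skipped at this minute). Total = 35964 + 10790 + 755 = 47509.

47509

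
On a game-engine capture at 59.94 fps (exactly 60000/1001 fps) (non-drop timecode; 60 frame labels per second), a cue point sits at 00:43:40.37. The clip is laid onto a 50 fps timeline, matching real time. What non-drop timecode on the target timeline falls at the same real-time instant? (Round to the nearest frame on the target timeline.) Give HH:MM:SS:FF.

Source frame index: (0×3600 + 43×60 + 40) × 60 + 37 = 157237.
Real time: 157237 / (60000/1001) = 157394237/60000 s.
Target frame: (157394237/60000) × (50) = 157394237/1200 ≈ 131161.864 → 131162.
At 50 labels/s: frame 131162 → 00:43:43:12.

00:43:43:12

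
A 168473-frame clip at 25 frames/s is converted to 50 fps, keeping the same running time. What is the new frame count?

336946 frames

Frames at target rate = 168473 × (50) / (25) = 336946.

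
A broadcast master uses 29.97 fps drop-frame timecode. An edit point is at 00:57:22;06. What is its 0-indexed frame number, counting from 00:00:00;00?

As if non-drop at 30 labels/s: (0 × 3600 + 57 × 60 + 22) × 30 + 6 = 103266.
Minute boundaries passed: 57; those not divisible by 10: 57 − 5 = 52; dropped labels = 2 × 52 = 104.
Actual frame index = 103266 − 104 = 103162.

103162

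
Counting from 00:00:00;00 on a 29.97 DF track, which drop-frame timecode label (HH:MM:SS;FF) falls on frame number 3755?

00:02:05;09

Each 10-minute DF block holds 10 × 60 × 30 − 9 × 2 = 17982 frames. 3755 ÷ 17982 → 0 full blocks, remainder 3755.
Within the partial block the first minute is 1800 frames and each further minute 1798, so 2 further minute boundaries passed. Total skipped labels = 18 × 0 + 2 × 2 = 4.
Non-drop label index = 3755 + 4 = 3759; at 30 labels/s that is 00:02:05:09, i.e. DF 00:02:05;09.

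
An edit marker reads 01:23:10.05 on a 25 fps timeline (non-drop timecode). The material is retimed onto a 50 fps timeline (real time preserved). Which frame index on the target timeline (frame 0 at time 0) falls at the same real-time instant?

Source frame index: (1×3600 + 23×60 + 10) × 25 + 5 = 124755.
Real time: 124755 / (25) = 24951/5 s.
Target frame: (24951/5) × (50) = 249510.

frame 249510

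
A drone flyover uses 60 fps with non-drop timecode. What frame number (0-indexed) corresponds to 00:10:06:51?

Total seconds to the label: (0 × 3600 + 10 × 60 + 6) = 606.
Frame index = 606 × 60 + 51 = 36411.

frame 36411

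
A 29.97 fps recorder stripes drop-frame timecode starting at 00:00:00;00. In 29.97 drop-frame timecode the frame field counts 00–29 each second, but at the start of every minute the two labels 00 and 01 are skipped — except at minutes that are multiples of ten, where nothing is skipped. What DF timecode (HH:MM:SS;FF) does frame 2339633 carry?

21:41:05;25

Each 10-minute DF block holds 10 × 60 × 30 − 9 × 2 = 17982 frames. 2339633 ÷ 17982 → 130 full blocks, remainder 1973.
Within the partial block the first minute is 1800 frames and each further minute 1798, so 1 further minute boundary passed. Total skipped labels = 18 × 130 + 2 × 1 = 2342.
Non-drop label index = 2339633 + 2342 = 2341975; at 30 labels/s that is 21:41:05:25, i.e. DF 21:41:05;25.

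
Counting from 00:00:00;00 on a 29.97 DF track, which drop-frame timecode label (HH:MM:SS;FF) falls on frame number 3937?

Each 10-minute DF block holds 10 × 60 × 30 − 9 × 2 = 17982 frames. 3937 ÷ 17982 → 0 full blocks, remainder 3937.
Within the partial block the first minute is 1800 frames and each further minute 1798, so 2 further minute boundaries passed. Total skipped labels = 18 × 0 + 2 × 2 = 4.
Non-drop label index = 3937 + 4 = 3941; at 30 labels/s that is 00:02:11:11, i.e. DF 00:02:11;11.

00:02:11;11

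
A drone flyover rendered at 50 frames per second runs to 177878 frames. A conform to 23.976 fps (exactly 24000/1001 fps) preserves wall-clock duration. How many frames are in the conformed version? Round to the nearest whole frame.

Frames at target rate = 177878 × (24000/1001) / (50) = 85381440/1001 ≈ 85296.144.
Nearest whole frame: 85296.

85296 frames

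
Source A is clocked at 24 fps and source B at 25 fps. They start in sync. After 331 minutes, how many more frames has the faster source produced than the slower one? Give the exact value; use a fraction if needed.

331 min = 19860 s.
A emits 24 × 19860 = 476640 frames; B emits 25 × 19860 = 496500.
Difference = 19860 frames; B is ahead of A.

19860 frames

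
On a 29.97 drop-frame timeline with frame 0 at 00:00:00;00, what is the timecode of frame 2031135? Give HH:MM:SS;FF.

Ten DF minutes hold 17982 frames, so frame 2031135 lies in block 112 (frames 2013984–2031965) with 17151 frames into that block.
The block's first minute is 1800 frames and the rest 1798 each; 17151 frames reaches minute 9, so 112 × 18 + 9 × 2 = 2034 labels have been skipped so far.
Adding those back, label number 2031135 + 2034 = 2033169 at 30 labels/s is 67772 s + 9 f = 18 h 49 min 32 s frame 9, i.e. 18:49:32;09.

18:49:32;09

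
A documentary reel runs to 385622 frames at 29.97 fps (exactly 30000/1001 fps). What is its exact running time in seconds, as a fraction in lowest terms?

193003811/15000 seconds

Running time = 385622 ÷ (30000/1001) = 385622 × 1001/30000 = 193003811/15000 s.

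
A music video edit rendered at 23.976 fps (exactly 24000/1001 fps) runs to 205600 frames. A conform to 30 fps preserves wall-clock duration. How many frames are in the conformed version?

Target frames = source frames × (target rate / source rate) = 205600 × (30)/(24000/1001) = 205600 × 1001/800 = 257257.

257257 frames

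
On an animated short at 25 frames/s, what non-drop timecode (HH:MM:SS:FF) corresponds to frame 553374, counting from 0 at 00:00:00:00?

06:08:54:24

553374 ÷ 25 = 22134 full seconds, remainder 24 frames.
22134 s = 6 h 8 min 54 s.
Timecode: 06:08:54:24.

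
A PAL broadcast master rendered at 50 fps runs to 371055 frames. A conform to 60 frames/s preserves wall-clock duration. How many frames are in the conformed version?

445266 frames

Target frames = source frames × (target rate / source rate) = 371055 × (60)/(50) = 371055 × 6/5 = 445266.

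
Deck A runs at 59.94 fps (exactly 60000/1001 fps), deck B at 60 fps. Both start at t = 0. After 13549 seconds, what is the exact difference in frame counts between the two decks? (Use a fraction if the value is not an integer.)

A emits 60000/1001 × 13549 = 812940000/1001 frames; B emits 60 × 13549 = 812940.
Difference = 812940/1001 frames (≈ 812.1279); B is ahead of A.

812940/1001 frames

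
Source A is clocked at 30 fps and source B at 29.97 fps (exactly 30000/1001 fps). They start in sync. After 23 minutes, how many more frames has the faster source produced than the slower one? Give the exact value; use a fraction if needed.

23 min = 1380 s.
A emits 30 × 1380 = 41400 frames; B emits 30000/1001 × 1380 = 41400000/1001.
Difference = 41400/1001 frames (≈ 41.3586); B is behind A.

41400/1001 frames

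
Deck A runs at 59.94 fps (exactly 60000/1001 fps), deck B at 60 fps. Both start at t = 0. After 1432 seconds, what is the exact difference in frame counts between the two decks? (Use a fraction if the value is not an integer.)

85920/1001 frames

A emits 60000/1001 × 1432 = 85920000/1001 frames; B emits 60 × 1432 = 85920.
Difference = 85920/1001 frames (≈ 85.8342); B is ahead of A.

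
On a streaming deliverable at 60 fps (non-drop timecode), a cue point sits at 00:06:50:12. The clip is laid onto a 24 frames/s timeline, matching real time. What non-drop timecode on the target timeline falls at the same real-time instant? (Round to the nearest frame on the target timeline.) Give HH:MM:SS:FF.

Source frame index: (0×3600 + 6×60 + 50) × 60 + 12 = 24612.
Real time: 24612 / (60) = 2051/5 s.
Target frame: (2051/5) × (24) = 49224/5 ≈ 9844.800 → 9845.
At 24 labels/s: frame 9845 → 00:06:50:05.

00:06:50:05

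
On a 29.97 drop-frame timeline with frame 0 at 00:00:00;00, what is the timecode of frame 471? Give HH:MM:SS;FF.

00:00:15;21

Each 10-minute DF block holds 10 × 60 × 30 − 9 × 2 = 17982 frames. 471 ÷ 17982 → 0 full blocks, remainder 471.
Within the partial block the first minute is 1800 frames and each further minute 1798, so 0 further minute boundaries passed. Total skipped labels = 18 × 0 + 2 × 0 = 0.
Non-drop label index = 471 + 0 = 471; at 30 labels/s that is 00:00:15:21, i.e. DF 00:00:15;21.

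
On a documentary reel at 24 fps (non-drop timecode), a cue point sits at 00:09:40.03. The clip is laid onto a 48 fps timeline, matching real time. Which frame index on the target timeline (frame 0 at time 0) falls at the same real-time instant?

frame 27846

Source frame index: (0×3600 + 9×60 + 40) × 24 + 3 = 13923.
Real time: 13923 / (24) = 4641/8 s.
Target frame: (4641/8) × (48) = 27846.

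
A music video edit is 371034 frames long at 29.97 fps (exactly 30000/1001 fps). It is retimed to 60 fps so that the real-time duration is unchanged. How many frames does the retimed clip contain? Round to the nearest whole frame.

Frames at target rate = 371034 × (60) / (30000/1001) = 185702517/250 ≈ 742810.068.
Nearest whole frame: 742810.

742810 frames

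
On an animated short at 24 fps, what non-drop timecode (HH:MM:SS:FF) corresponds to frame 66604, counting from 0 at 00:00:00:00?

00:46:15:04

66604 ÷ 24 = 2775 full seconds, remainder 4 frames.
2775 s = 0 h 46 min 15 s.
Timecode: 00:46:15:04.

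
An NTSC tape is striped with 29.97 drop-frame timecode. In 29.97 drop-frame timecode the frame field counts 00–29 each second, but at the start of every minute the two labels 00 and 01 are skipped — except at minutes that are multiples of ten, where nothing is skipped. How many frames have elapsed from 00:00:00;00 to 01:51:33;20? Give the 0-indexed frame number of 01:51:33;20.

As if non-drop at 30 labels/s: (1 × 3600 + 51 × 60 + 33) × 30 + 20 = 200810.
Minute boundaries passed: 111; those not divisible by 10: 111 − 11 = 100; dropped labels = 2 × 100 = 200.
Actual frame index = 200810 − 200 = 200610.

200610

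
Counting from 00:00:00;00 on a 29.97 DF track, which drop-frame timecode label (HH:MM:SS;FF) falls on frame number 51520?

00:28:39;02

Each 10-minute DF block holds 10 × 60 × 30 − 9 × 2 = 17982 frames. 51520 ÷ 17982 → 2 full blocks, remainder 15556.
Within the partial block the first minute is 1800 frames and each further minute 1798, so 8 further minute boundaries passed. Total skipped labels = 18 × 2 + 2 × 8 = 52.
Non-drop label index = 51520 + 52 = 51572; at 30 labels/s that is 00:28:39:02, i.e. DF 00:28:39;02.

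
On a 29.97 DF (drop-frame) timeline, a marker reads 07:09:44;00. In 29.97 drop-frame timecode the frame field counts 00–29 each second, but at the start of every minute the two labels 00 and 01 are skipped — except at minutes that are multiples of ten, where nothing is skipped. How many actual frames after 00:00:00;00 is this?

As if non-drop at 30 labels/s: (7 × 3600 + 9 × 60 + 44) × 30 + 0 = 773520.
Minute boundaries passed: 429; those not divisible by 10: 429 − 42 = 387; dropped labels = 2 × 387 = 774.
Actual frame index = 773520 − 774 = 772746.

772746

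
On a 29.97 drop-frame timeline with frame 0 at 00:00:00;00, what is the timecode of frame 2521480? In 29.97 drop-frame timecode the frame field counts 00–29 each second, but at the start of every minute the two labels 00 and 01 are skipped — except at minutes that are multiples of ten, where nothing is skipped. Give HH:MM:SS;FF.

23:22:13;14

Ten DF minutes hold 17982 frames, so frame 2521480 lies in block 140 (frames 2517480–2535461) with 4000 frames into that block.
The block's first minute is 1800 frames and the rest 1798 each; 4000 frames reaches minute 2, so 140 × 18 + 2 × 2 = 2524 labels have been skipped so far.
Adding those back, label number 2521480 + 2524 = 2524004 at 30 labels/s is 84133 s + 14 f = 23 h 22 min 13 s frame 14, i.e. 23:22:13;14.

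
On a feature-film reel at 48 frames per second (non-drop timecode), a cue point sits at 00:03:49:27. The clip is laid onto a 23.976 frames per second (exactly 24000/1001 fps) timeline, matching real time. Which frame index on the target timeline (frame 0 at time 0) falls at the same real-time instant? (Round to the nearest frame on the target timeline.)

frame 5504

Source frame index: (0×3600 + 3×60 + 49) × 48 + 27 = 11019.
Real time: 11019 / (48) = 3673/16 s.
Target frame: (3673/16) × (24000/1001) = 5509500/1001 ≈ 5503.996 → 5504.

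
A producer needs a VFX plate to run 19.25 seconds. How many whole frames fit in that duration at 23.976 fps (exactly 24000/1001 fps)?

461 frames

Frames = 19.25 × 24000/1001 = 6000/13 ≈ 461.5385.
Complete frames: 461.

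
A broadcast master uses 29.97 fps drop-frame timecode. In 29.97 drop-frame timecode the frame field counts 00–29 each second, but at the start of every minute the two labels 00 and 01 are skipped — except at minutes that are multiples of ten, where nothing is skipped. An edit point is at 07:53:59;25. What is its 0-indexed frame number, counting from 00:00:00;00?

Complete 10-minute blocks: 47, each 17982 frames → 845154.
Remaining 3 whole minutes in the current block: 1800 + 2 × 1798 = 5396 frames.
Within the current minute: 59 × 30 + 25 − 2 = 1793 (labels ;00/;01 skipped at this minute). Total = 845154 + 5396 + 1793 = 852343.

852343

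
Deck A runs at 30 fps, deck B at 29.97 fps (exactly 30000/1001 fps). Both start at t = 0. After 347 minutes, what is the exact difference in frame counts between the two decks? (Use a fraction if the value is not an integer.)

347 min = 20820 s.
A emits 30 × 20820 = 624600 frames; B emits 30000/1001 × 20820 = 624600000/1001.
Difference = 624600/1001 frames (≈ 623.9760); B is behind A.

624600/1001 frames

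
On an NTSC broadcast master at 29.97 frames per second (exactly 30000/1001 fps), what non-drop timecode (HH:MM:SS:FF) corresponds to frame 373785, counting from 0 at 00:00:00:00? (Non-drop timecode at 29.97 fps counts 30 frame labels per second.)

03:27:39:15

373785 ÷ 30 = 12459 full seconds, remainder 15 frames.
12459 s = 3 h 27 min 39 s.
Timecode: 03:27:39:15.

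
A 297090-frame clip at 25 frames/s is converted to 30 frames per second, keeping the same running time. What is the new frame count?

Target frames = source frames × (target rate / source rate) = 297090 × (30)/(25) = 297090 × 6/5 = 356508.

356508 frames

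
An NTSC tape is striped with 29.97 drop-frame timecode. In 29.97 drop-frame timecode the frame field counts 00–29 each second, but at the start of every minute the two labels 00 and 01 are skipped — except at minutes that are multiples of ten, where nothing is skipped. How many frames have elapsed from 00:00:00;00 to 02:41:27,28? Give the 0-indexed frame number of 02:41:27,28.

Complete 10-minute blocks: 16, each 17982 frames → 287712.
Remaining 1 whole minute in the current block: 1800 + 0 × 1798 = 1800 frames.
Within the current minute: 27 × 30 + 28 − 2 = 836 (labels ;00/;01 skipped at this minute). Total = 287712 + 1800 + 836 = 290348.

290348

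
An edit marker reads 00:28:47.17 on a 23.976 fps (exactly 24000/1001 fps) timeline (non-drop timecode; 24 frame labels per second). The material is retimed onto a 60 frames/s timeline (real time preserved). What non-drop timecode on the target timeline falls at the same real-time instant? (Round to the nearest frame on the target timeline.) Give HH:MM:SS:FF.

00:28:49:26

Source frame index: (0×3600 + 28×60 + 47) × 24 + 17 = 41465.
Real time: 41465 / (24000/1001) = 8301293/4800 s.
Target frame: (8301293/4800) × (60) = 8301293/80 ≈ 103766.163 → 103766.
At 60 labels/s: frame 103766 → 00:28:49:26.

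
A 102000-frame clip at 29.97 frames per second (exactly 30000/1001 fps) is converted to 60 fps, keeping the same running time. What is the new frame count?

204204 frames

Target frames = source frames × (target rate / source rate) = 102000 × (60)/(30000/1001) = 102000 × 1001/500 = 204204.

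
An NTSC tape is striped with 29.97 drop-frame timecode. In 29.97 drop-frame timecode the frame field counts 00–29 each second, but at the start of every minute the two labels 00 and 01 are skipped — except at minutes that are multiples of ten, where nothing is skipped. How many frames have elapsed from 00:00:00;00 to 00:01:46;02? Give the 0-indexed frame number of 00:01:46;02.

Complete 10-minute blocks: 0, each 17982 frames → 0.
Remaining 1 whole minute in the current block: 1800 + 0 × 1798 = 1800 frames.
Within the current minute: 46 × 30 + 2 − 2 = 1380 (labels ;00/;01 skipped at this minute). Total = 0 + 1800 + 1380 = 3180.

3180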